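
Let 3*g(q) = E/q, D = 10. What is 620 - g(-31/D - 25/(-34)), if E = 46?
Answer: 377770/603 ≈ 626.48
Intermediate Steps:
g(q) = 46/(3*q) (g(q) = (46/q)/3 = 46/(3*q))
620 - g(-31/D - 25/(-34)) = 620 - 46/(3*(-31/10 - 25/(-34))) = 620 - 46/(3*(-31*⅒ - 25*(-1/34))) = 620 - 46/(3*(-31/10 + 25/34)) = 620 - 46/(3*(-201/85)) = 620 - 46*(-85)/(3*201) = 620 - 1*(-3910/603) = 620 + 3910/603 = 377770/603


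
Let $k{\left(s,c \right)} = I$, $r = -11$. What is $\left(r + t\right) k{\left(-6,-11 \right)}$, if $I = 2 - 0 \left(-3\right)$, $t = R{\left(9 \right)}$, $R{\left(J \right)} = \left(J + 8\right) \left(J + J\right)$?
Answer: $590$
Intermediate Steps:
$R{\left(J \right)} = 2 J \left(8 + J\right)$ ($R{\left(J \right)} = \left(8 + J\right) 2 J = 2 J \left(8 + J\right)$)
$t = 306$ ($t = 2 \cdot 9 \left(8 + 9\right) = 2 \cdot 9 \cdot 17 = 306$)
$I = 2$ ($I = 2 - 0 = 2 + 0 = 2$)
$k{\left(s,c \right)} = 2$
$\left(r + t\right) k{\left(-6,-11 \right)} = \left(-11 + 306\right) 2 = 295 \cdot 2 = 590$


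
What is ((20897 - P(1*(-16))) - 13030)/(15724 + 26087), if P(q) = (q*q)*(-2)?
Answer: 399/1991 ≈ 0.20040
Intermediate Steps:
P(q) = -2*q² (P(q) = q²*(-2) = -2*q²)
((20897 - P(1*(-16))) - 13030)/(15724 + 26087) = ((20897 - (-2)*(1*(-16))²) - 13030)/(15724 + 26087) = ((20897 - (-2)*(-16)²) - 13030)/41811 = ((20897 - (-2)*256) - 13030)*(1/41811) = ((20897 - 1*(-512)) - 13030)*(1/41811) = ((20897 + 512) - 13030)*(1/41811) = (21409 - 13030)*(1/41811) = 8379*(1/41811) = 399/1991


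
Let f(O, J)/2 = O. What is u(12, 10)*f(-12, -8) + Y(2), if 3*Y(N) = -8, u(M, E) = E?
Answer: -728/3 ≈ -242.67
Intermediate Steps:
Y(N) = -8/3 (Y(N) = (⅓)*(-8) = -8/3)
f(O, J) = 2*O
u(12, 10)*f(-12, -8) + Y(2) = 10*(2*(-12)) - 8/3 = 10*(-24) - 8/3 = -240 - 8/3 = -728/3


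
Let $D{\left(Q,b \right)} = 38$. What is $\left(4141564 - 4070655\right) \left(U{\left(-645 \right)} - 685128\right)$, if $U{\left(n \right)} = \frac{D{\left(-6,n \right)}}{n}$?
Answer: $- \frac{31335225866582}{645} \approx -4.8582 \cdot 10^{10}$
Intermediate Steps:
$U{\left(n \right)} = \frac{38}{n}$
$\left(4141564 - 4070655\right) \left(U{\left(-645 \right)} - 685128\right) = \left(4141564 - 4070655\right) \left(\frac{38}{-645} - 685128\right) = 70909 \left(38 \left(- \frac{1}{645}\right) - 685128\right) = 70909 \left(- \frac{38}{645} - 685128\right) = 70909 \left(- \frac{441907598}{645}\right) = - \frac{31335225866582}{645}$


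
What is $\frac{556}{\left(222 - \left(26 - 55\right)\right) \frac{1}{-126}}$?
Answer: $- \frac{70056}{251} \approx -279.11$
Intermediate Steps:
$\frac{556}{\left(222 - \left(26 - 55\right)\right) \frac{1}{-126}} = \frac{556}{\left(222 - \left(26 - 55\right)\right) \left(- \frac{1}{126}\right)} = \frac{556}{\left(222 - -29\right) \left(- \frac{1}{126}\right)} = \frac{556}{\left(222 + 29\right) \left(- \frac{1}{126}\right)} = \frac{556}{251 \left(- \frac{1}{126}\right)} = \frac{556}{- \frac{251}{126}} = 556 \left(- \frac{126}{251}\right) = - \frac{70056}{251}$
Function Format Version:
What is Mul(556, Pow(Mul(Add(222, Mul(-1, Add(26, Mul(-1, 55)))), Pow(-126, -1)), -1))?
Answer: Rational(-70056, 251) ≈ -279.11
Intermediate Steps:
Mul(556, Pow(Mul(Add(222, Mul(-1, Add(26, Mul(-1, 55)))), Pow(-126, -1)), -1)) = Mul(556, Pow(Mul(Add(222, Mul(-1, Add(26, -55))), Rational(-1, 126)), -1)) = Mul(556, Pow(Mul(Add(222, Mul(-1, -29)), Rational(-1, 126)), -1)) = Mul(556, Pow(Mul(Add(222, 29), Rational(-1, 126)), -1)) = Mul(556, Pow(Mul(251, Rational(-1, 126)), -1)) = Mul(556, Pow(Rational(-251, 126), -1)) = Mul(556, Rational(-126, 251)) = Rational(-70056, 251)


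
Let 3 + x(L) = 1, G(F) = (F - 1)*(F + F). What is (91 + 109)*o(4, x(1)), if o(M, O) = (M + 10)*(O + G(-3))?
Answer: 61600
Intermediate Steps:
G(F) = 2*F*(-1 + F) (G(F) = (-1 + F)*(2*F) = 2*F*(-1 + F))
x(L) = -2 (x(L) = -3 + 1 = -2)
o(M, O) = (10 + M)*(24 + O) (o(M, O) = (M + 10)*(O + 2*(-3)*(-1 - 3)) = (10 + M)*(O + 2*(-3)*(-4)) = (10 + M)*(O + 24) = (10 + M)*(24 + O))
(91 + 109)*o(4, x(1)) = (91 + 109)*(240 + 10*(-2) + 24*4 + 4*(-2)) = 200*(240 - 20 + 96 - 8) = 200*308 = 61600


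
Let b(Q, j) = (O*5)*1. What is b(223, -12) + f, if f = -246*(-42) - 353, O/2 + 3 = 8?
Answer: 10029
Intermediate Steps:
O = 10 (O = -6 + 2*8 = -6 + 16 = 10)
b(Q, j) = 50 (b(Q, j) = (10*5)*1 = 50*1 = 50)
f = 9979 (f = 10332 - 353 = 9979)
b(223, -12) + f = 50 + 9979 = 10029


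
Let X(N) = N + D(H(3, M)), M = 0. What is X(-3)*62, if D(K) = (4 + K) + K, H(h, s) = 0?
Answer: 62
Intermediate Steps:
D(K) = 4 + 2*K
X(N) = 4 + N (X(N) = N + (4 + 2*0) = N + (4 + 0) = N + 4 = 4 + N)
X(-3)*62 = (4 - 3)*62 = 1*62 = 62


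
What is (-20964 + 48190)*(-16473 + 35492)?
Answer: 517811294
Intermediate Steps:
(-20964 + 48190)*(-16473 + 35492) = 27226*19019 = 517811294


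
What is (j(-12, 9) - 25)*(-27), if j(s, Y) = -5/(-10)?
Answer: 1323/2 ≈ 661.50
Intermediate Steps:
j(s, Y) = ½ (j(s, Y) = -5*(-⅒) = ½)
(j(-12, 9) - 25)*(-27) = (½ - 25)*(-27) = -49/2*(-27) = 1323/2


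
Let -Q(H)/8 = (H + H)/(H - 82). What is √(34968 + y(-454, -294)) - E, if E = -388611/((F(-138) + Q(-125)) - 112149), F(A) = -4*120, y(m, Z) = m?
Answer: -80442477/23316203 + √34514 ≈ 182.33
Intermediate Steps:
F(A) = -480
Q(H) = -16*H/(-82 + H) (Q(H) = -8*(H + H)/(H - 82) = -8*2*H/(-82 + H) = -16*H/(-82 + H))
E = 80442477/23316203 (E = -388611/((-480 - 16*(-125)/(-82 - 125)) - 112149) = -388611/((-480 - 16*(-125)/(-207)) - 112149) = -388611/((-480 - 16*(-125)*(-1/207)) - 112149) = -388611/((-480 - 2000/207) - 112149) = -388611/(-101360/207 - 112149) = -388611/(-23316203/207) = -388611*(-207/23316203) = 80442477/23316203 ≈ 3.4501)
√(34968 + y(-454, -294)) - E = √(34968 - 454) - 1*80442477/23316203 = √34514 - 80442477/23316203 = -80442477/23316203 + √34514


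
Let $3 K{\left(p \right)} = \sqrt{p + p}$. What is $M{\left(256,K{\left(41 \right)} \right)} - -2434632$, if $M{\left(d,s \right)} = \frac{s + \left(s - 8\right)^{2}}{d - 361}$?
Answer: $\frac{328675226}{135} + \frac{\sqrt{82}}{21} \approx 2.4346 \cdot 10^{6}$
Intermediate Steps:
$K{\left(p \right)} = \frac{\sqrt{2} \sqrt{p}}{3}$ ($K{\left(p \right)} = \frac{\sqrt{p + p}}{3} = \frac{\sqrt{2 p}}{3} = \frac{\sqrt{2} \sqrt{p}}{3}$)
$M{\left(d,s \right)} = \frac{s + \left(-8 + s\right)^{2}}{-361 + d}$
$M{\left(256,K{\left(41 \right)} \right)} - -2434632 = \frac{\frac{\sqrt{2} \sqrt{41}}{3} + \left(-8 + \frac{\sqrt{2} \sqrt{41}}{3}\right)^{2}}{-361 + 256} - -2434632 = \frac{\frac{\sqrt{82}}{3} + \left(-8 + \frac{\sqrt{82}}{3}\right)^{2}}{-105} + 2434632 = - \frac{\left(-8 + \frac{\sqrt{82}}{3}\right)^{2} + \frac{\sqrt{82}}{3}}{105} + 2434632 = \left(- \frac{\left(-8 + \frac{\sqrt{82}}{3}\right)^{2}}{105} - \frac{\sqrt{82}}{315}\right) + 2434632 = 2434632 - \frac{\left(-8 + \frac{\sqrt{82}}{3}\right)^{2}}{105} - \frac{\sqrt{82}}{315}$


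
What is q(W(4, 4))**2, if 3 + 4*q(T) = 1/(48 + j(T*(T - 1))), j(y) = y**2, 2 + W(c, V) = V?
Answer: 24025/43264 ≈ 0.55531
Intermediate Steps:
W(c, V) = -2 + V
q(T) = -3/4 + 1/(4*(48 + T**2*(-1 + T)**2)) (q(T) = -3/4 + 1/(4*(48 + (T*(T - 1))**2)) = -3/4 + 1/(4*(48 + (T*(-1 + T))**2)) = -3/4 + 1/(4*(48 + T**2*(-1 + T)**2)))
q(W(4, 4))**2 = ((-143 - 3*(-2 + 4)**2*(-1 + (-2 + 4))**2)/(4*(48 + (-2 + 4)**2*(-1 + (-2 + 4))**2)))**2 = ((-143 - 3*2**2*(-1 + 2)**2)/(4*(48 + 2**2*(-1 + 2)**2)))**2 = ((-143 - 3*4*1**2)/(4*(48 + 4*1**2)))**2 = ((-143 - 3*4*1)/(4*(48 + 4*1)))**2 = ((-143 - 12)/(4*(48 + 4)))**2 = ((1/4)*(-155)/52)**2 = ((1/4)*(1/52)*(-155))**2 = (-155/208)**2 = 24025/43264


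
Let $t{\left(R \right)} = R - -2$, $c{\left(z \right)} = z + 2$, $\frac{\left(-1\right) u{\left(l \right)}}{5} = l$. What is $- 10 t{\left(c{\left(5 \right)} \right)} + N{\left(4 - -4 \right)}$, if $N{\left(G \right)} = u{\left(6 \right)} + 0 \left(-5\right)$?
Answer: $-120$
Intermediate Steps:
$u{\left(l \right)} = - 5 l$
$c{\left(z \right)} = 2 + z$
$t{\left(R \right)} = 2 + R$ ($t{\left(R \right)} = R + 2 = 2 + R$)
$N{\left(G \right)} = -30$ ($N{\left(G \right)} = \left(-5\right) 6 + 0 \left(-5\right) = -30 + 0 = -30$)
$- 10 t{\left(c{\left(5 \right)} \right)} + N{\left(4 - -4 \right)} = - 10 \left(2 + \left(2 + 5\right)\right) - 30 = - 10 \left(2 + 7\right) - 30 = \left(-10\right) 9 - 30 = -90 - 30 = -120$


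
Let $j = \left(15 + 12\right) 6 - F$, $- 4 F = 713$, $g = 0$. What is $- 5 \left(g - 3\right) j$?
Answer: $\frac{20415}{4} \approx 5103.8$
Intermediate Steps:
$F = - \frac{713}{4}$ ($F = \left(- \frac{1}{4}\right) 713 = - \frac{713}{4} \approx -178.25$)
$j = \frac{1361}{4}$ ($j = \left(15 + 12\right) 6 - - \frac{713}{4} = 27 \cdot 6 + \frac{713}{4} = 162 + \frac{713}{4} = \frac{1361}{4} \approx 340.25$)
$- 5 \left(g - 3\right) j = - 5 \left(0 - 3\right) \frac{1361}{4} = \left(-5\right) \left(-3\right) \frac{1361}{4} = 15 \cdot \frac{1361}{4} = \frac{20415}{4}$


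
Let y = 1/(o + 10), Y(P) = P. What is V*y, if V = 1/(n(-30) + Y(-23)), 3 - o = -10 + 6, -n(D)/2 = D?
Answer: 1/629 ≈ 0.0015898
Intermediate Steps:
n(D) = -2*D
o = 7 (o = 3 - (-10 + 6) = 3 - 1*(-4) = 3 + 4 = 7)
y = 1/17 (y = 1/(7 + 10) = 1/17 ≈ 0.058824)
V = 1/37 (V = 1/(-2*(-30) - 23) = 1/(60 - 23) = 1/37 ≈ 0.027027)
V*y = (1/37)*(1/17) = 1/629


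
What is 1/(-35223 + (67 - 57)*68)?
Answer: -1/34543 ≈ -2.8949e-5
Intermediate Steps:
1/(-35223 + (67 - 57)*68) = 1/(-35223 + 10*68) = 1/(-35223 + 680) = 1/(-34543) = -1/34543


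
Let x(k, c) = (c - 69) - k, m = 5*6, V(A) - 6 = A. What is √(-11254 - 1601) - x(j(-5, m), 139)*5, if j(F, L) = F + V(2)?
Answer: -335 + I*√12855 ≈ -335.0 + 113.38*I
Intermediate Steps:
V(A) = 6 + A
m = 30
j(F, L) = 8 + F (j(F, L) = F + (6 + 2) = F + 8 = 8 + F)
x(k, c) = -69 + c - k (x(k, c) = (-69 + c) - k = -69 + c - k)
√(-11254 - 1601) - x(j(-5, m), 139)*5 = √(-11254 - 1601) - (-69 + 139 - (8 - 5))*5 = √(-12855) - (-69 + 139 - 1*3)*5 = I*√12855 - (-69 + 139 - 3)*5 = I*√12855 - 67*5 = I*√12855 - 1*335 = I*√12855 - 335 = -335 + I*√12855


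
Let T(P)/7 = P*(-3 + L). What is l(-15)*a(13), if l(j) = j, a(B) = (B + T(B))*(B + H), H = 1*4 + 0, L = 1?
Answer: 43095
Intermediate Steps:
T(P) = -14*P (T(P) = 7*(P*(-3 + 1)) = 7*(P*(-2)) = 7*(-2*P) = -14*P)
H = 4 (H = 4 + 0 = 4)
a(B) = -13*B*(4 + B) (a(B) = (B - 14*B)*(B + 4) = (-13*B)*(4 + B) = -13*B*(4 + B))
l(-15)*a(13) = -195*13*(-4 - 1*13) = -195*13*(-4 - 13) = -195*13*(-17) = -15*(-2873) = 43095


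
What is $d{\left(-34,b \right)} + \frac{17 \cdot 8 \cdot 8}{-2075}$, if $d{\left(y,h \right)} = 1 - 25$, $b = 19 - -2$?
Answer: $- \frac{50888}{2075} \approx -24.524$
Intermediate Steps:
$b = 21$ ($b = 19 + 2 = 21$)
$d{\left(y,h \right)} = -24$ ($d{\left(y,h \right)} = 1 - 25 = -24$)
$d{\left(-34,b \right)} + \frac{17 \cdot 8 \cdot 8}{-2075} = -24 + \frac{17 \cdot 8 \cdot 8}{-2075} = -24 + 136 \cdot 8 \left(- \frac{1}{2075}\right) = -24 + 1088 \left(- \frac{1}{2075}\right) = -24 - \frac{1088}{2075} = - \frac{50888}{2075}$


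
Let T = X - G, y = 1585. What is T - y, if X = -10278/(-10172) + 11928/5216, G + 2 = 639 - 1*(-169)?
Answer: -3958897149/1658036 ≈ -2387.7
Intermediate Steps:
G = 806 (G = -2 + (639 - 1*(-169)) = -2 + (639 + 169) = -2 + 808 = 806)
X = 5466927/1658036 (X = -10278*(-1/10172) + 11928*(1/5216) = 5139/5086 + 1491/652 = 5466927/1658036 ≈ 3.2972)
T = -1330910089/1658036 (T = 5466927/1658036 - 1*806 = 5466927/1658036 - 806 = -1330910089/1658036 ≈ -802.70)
T - y = -1330910089/1658036 - 1*1585 = -1330910089/1658036 - 1585 = -3958897149/1658036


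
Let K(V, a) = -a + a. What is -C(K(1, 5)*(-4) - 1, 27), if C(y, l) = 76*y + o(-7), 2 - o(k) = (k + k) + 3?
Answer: 63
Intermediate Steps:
o(k) = -1 - 2*k (o(k) = 2 - ((k + k) + 3) = 2 - (2*k + 3) = 2 - (3 + 2*k) = 2 + (-3 - 2*k) = -1 - 2*k)
K(V, a) = 0
C(y, l) = 13 + 76*y (C(y, l) = 76*y + (-1 - 2*(-7)) = 76*y + (-1 + 14) = 76*y + 13 = 13 + 76*y)
-C(K(1, 5)*(-4) - 1, 27) = -(13 + 76*(0*(-4) - 1)) = -(13 + 76*(0 - 1)) = -(13 + 76*(-1)) = -(13 - 76) = -1*(-63) = 63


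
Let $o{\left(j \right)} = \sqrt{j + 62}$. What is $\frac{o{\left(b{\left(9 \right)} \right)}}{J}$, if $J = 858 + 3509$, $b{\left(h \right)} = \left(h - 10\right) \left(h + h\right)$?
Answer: $\frac{2 \sqrt{11}}{4367} \approx 0.0015189$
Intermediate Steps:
$b{\left(h \right)} = 2 h \left(-10 + h\right)$ ($b{\left(h \right)} = \left(-10 + h\right) 2 h = 2 h \left(-10 + h\right)$)
$J = 4367$
$o{\left(j \right)} = \sqrt{62 + j}$
$\frac{o{\left(b{\left(9 \right)} \right)}}{J} = \frac{\sqrt{62 + 2 \cdot 9 \left(-10 + 9\right)}}{4367} = \sqrt{62 + 2 \cdot 9 \left(-1\right)} \frac{1}{4367} = \sqrt{62 - 18} \cdot \frac{1}{4367} = \sqrt{44} \cdot \frac{1}{4367} = 2 \sqrt{11} \cdot \frac{1}{4367} = \frac{2 \sqrt{11}}{4367}$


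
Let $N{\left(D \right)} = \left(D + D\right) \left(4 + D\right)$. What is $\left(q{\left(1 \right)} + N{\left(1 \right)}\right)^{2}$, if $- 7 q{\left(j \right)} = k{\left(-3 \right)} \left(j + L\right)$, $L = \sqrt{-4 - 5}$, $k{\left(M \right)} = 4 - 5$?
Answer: $\frac{5032}{49} + \frac{426 i}{49} \approx 102.69 + 8.6939 i$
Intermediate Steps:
$k{\left(M \right)} = -1$
$L = 3 i$ ($L = \sqrt{-9} = 3 i \approx 3.0 i$)
$q{\left(j \right)} = \frac{j}{7} + \frac{3 i}{7}$ ($q{\left(j \right)} = - \frac{\left(-1\right) \left(j + 3 i\right)}{7} = - \frac{- j - 3 i}{7} = \frac{j}{7} + \frac{3 i}{7}$)
$N{\left(D \right)} = 2 D \left(4 + D\right)$
$\left(q{\left(1 \right)} + N{\left(1 \right)}\right)^{2} = \left(\left(\frac{1}{7} \cdot 1 + \frac{3 i}{7}\right) + 2 \cdot 1 \left(4 + 1\right)\right)^{2} = \left(\left(\frac{1}{7} + \frac{3 i}{7}\right) + 2 \cdot 1 \cdot 5\right)^{2} = \left(\left(\frac{1}{7} + \frac{3 i}{7}\right) + 10\right)^{2} = \left(\frac{71}{7} + \frac{3 i}{7}\right)^{2}$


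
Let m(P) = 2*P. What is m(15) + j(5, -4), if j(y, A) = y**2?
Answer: 55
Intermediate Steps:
m(15) + j(5, -4) = 2*15 + 5**2 = 30 + 25 = 55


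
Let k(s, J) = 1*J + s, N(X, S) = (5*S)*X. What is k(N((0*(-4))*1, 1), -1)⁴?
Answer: 1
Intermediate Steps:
N(X, S) = 5*S*X
k(s, J) = J + s
k(N((0*(-4))*1, 1), -1)⁴ = (-1 + 5*1*((0*(-4))*1))⁴ = (-1 + 5*1*(0*1))⁴ = (-1 + 5*1*0)⁴ = (-1 + 0)⁴ = (-1)⁴ = 1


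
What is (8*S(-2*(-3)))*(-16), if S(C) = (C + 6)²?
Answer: -18432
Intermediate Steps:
S(C) = (6 + C)²
(8*S(-2*(-3)))*(-16) = (8*(6 - 2*(-3))²)*(-16) = (8*(6 + 6)²)*(-16) = (8*12²)*(-16) = (8*144)*(-16) = 1152*(-16) = -18432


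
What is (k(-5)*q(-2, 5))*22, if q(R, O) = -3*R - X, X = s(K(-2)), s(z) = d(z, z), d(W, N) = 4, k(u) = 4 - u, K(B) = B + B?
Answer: 396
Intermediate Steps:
K(B) = 2*B
s(z) = 4
X = 4
q(R, O) = -4 - 3*R (q(R, O) = -3*R - 1*4 = -3*R - 4 = -4 - 3*R)
(k(-5)*q(-2, 5))*22 = ((4 - 1*(-5))*(-4 - 3*(-2)))*22 = ((4 + 5)*(-4 + 6))*22 = (9*2)*22 = 18*22 = 396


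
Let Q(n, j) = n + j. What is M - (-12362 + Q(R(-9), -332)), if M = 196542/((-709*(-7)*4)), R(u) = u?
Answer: 126188249/9926 ≈ 12713.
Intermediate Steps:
M = 98271/9926 (M = 196542/((4963*4)) = 196542/19852 = 196542*(1/19852) = 98271/9926 ≈ 9.9004)
Q(n, j) = j + n
M - (-12362 + Q(R(-9), -332)) = 98271/9926 - (-12362 + (-332 - 9)) = 98271/9926 - (-12362 - 341) = 98271/9926 - 1*(-12703) = 98271/9926 + 12703 = 126188249/9926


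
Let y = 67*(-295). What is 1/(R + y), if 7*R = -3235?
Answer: -7/141590 ≈ -4.9439e-5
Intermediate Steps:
R = -3235/7 (R = (⅐)*(-3235) = -3235/7 ≈ -462.14)
y = -19765
1/(R + y) = 1/(-3235/7 - 19765) = 1/(-141590/7) = -7/141590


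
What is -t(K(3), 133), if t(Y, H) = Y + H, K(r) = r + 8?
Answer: -144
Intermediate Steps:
K(r) = 8 + r
t(Y, H) = H + Y
-t(K(3), 133) = -(133 + (8 + 3)) = -(133 + 11) = -1*144 = -144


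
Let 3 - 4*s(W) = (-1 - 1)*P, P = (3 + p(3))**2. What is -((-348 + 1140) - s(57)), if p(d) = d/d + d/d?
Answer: -3115/4 ≈ -778.75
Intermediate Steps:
p(d) = 2 (p(d) = 1 + 1 = 2)
P = 25 (P = (3 + 2)**2 = 5**2 = 25)
s(W) = 53/4 (s(W) = 3/4 - (-1 - 1)*25/4 = 3/4 - (-1)*25/2 = 3/4 - 1/4*(-50) = 3/4 + 25/2 = 53/4)
-((-348 + 1140) - s(57)) = -((-348 + 1140) - 1*53/4) = -(792 - 53/4) = -1*3115/4 = -3115/4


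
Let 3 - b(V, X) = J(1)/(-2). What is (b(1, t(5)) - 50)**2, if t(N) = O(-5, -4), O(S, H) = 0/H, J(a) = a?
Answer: 8649/4 ≈ 2162.3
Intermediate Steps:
O(S, H) = 0
t(N) = 0
b(V, X) = 7/2 (b(V, X) = 3 - 1/(-2) = 3 - (-1)/2 = 3 - 1*(-1/2) = 3 + 1/2 = 7/2)
(b(1, t(5)) - 50)**2 = (7/2 - 50)**2 = (-93/2)**2 = 8649/4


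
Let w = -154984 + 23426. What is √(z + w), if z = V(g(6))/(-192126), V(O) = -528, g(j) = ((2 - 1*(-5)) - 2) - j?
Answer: I*√1114812075630/2911 ≈ 362.71*I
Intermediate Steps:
g(j) = 5 - j (g(j) = ((2 + 5) - 2) - j = (7 - 2) - j = 5 - j)
w = -131558
z = 8/2911 (z = -528/(-192126) = -528*(-1/192126) = 8/2911 ≈ 0.0027482)
√(z + w) = √(8/2911 - 131558) = √(-382965330/2911) = I*√1114812075630/2911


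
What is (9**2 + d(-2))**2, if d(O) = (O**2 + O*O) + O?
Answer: 7569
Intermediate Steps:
d(O) = O + 2*O**2 (d(O) = (O**2 + O**2) + O = 2*O**2 + O = O + 2*O**2)
(9**2 + d(-2))**2 = (9**2 - 2*(1 + 2*(-2)))**2 = (81 - 2*(1 - 4))**2 = (81 - 2*(-3))**2 = (81 + 6)**2 = 87**2 = 7569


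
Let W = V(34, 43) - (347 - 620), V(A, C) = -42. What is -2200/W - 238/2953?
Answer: -595598/62013 ≈ -9.6044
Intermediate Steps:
W = 231 (W = -42 - (347 - 620) = -42 - 1*(-273) = -42 + 273 = 231)
-2200/W - 238/2953 = -2200/231 - 238/2953 = -2200*1/231 - 238*1/2953 = -200/21 - 238/2953 = -595598/62013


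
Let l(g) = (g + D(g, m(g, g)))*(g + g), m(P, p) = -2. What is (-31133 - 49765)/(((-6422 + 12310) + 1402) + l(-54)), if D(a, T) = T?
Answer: -13483/2223 ≈ -6.0652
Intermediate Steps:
l(g) = 2*g*(-2 + g) (l(g) = (g - 2)*(g + g) = (-2 + g)*(2*g) = 2*g*(-2 + g))
(-31133 - 49765)/(((-6422 + 12310) + 1402) + l(-54)) = (-31133 - 49765)/(((-6422 + 12310) + 1402) + 2*(-54)*(-2 - 54)) = -80898/((5888 + 1402) + 2*(-54)*(-56)) = -80898/(7290 + 6048) = -80898/13338 = -80898*1/13338 = -13483/2223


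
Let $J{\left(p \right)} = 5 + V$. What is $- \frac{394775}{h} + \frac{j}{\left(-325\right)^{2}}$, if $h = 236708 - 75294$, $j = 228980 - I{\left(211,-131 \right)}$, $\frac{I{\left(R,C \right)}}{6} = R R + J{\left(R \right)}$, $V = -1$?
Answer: $- \frac{9571856351}{3409870750} \approx -2.8071$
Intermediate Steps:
$J{\left(p \right)} = 4$ ($J{\left(p \right)} = 5 - 1 = 4$)
$I{\left(R,C \right)} = 24 + 6 R^{2}$ ($I{\left(R,C \right)} = 6 \left(R R + 4\right) = 6 \left(R^{2} + 4\right) = 6 \left(4 + R^{2}\right) = 24 + 6 R^{2}$)
$j = -38170$ ($j = 228980 - \left(24 + 6 \cdot 211^{2}\right) = 228980 - \left(24 + 6 \cdot 44521\right) = 228980 - \left(24 + 267126\right) = 228980 - 267150 = -38170$)
$h = 161414$ ($h = 236708 - 75294 = 161414$)
$- \frac{394775}{h} + \frac{j}{\left(-325\right)^{2}} = - \frac{394775}{161414} - \frac{38170}{\left(-325\right)^{2}} = \left(-394775\right) \frac{1}{161414} - \frac{38170}{105625} = - \frac{394775}{161414} - \frac{7634}{21125} = - \frac{9571856351}{3409870750}$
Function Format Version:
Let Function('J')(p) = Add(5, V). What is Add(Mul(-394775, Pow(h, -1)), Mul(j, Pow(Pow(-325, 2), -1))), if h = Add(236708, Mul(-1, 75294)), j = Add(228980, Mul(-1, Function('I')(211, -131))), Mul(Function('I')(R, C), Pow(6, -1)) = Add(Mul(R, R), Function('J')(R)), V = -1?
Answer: Rational(-9571856351, 3409870750) ≈ -2.8071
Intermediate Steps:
Function('J')(p) = 4 (Function('J')(p) = Add(5, -1) = 4)
Function('I')(R, C) = Add(24, Mul(6, Pow(R, 2))) (Function('I')(R, C) = Mul(6, Add(Mul(R, R), 4)) = Mul(6, Add(Pow(R, 2), 4)) = Mul(6, Add(4, Pow(R, 2))) = Add(24, Mul(6, Pow(R, 2))))
j = -38170 (j = Add(228980, Mul(-1, Add(24, Mul(6, Pow(211, 2))))) = Add(228980, Mul(-1, Add(24, Mul(6, 44521)))) = Add(228980, Mul(-1, Add(24, 267126))) = Add(228980, Mul(-1, 267150)) = Add(228980, -267150) = -38170)
h = 161414 (h = Add(236708, -75294) = 161414)
Add(Mul(-394775, Pow(h, -1)), Mul(j, Pow(Pow(-325, 2), -1))) = Add(Mul(-394775, Pow(161414, -1)), Mul(-38170, Pow(Pow(-325, 2), -1))) = Add(Mul(-394775, Rational(1, 161414)), Mul(-38170, Pow(105625, -1))) = Add(Rational(-394775, 161414), Mul(-38170, Rational(1, 105625))) = Add(Rational(-394775, 161414), Rational(-7634, 21125)) = Rational(-9571856351, 3409870750)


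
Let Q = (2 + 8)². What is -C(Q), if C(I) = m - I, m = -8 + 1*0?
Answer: 108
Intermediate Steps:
m = -8 (m = -8 + 0 = -8)
Q = 100 (Q = 10² = 100)
C(I) = -8 - I
-C(Q) = -(-8 - 1*100) = -(-8 - 100) = -1*(-108) = 108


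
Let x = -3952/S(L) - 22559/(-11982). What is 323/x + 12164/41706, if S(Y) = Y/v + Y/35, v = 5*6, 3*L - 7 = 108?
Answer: 932015339888/9559842459363 ≈ 0.097493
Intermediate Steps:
L = 115/3 (L = 7/3 + (⅓)*108 = 7/3 + 36 = 115/3 ≈ 38.333)
v = 30
S(Y) = 13*Y/210 (S(Y) = Y/30 + Y/35 = 13*Y/210)
x = -458439671/275586 (x = -3952/((13/210)*(115/3)) - 22559/(-11982) = -3952/299/126 - 22559*(-1/11982) = -3952*126/299 + 22559/11982 = -38304/23 + 22559/11982 = -458439671/275586 ≈ -1663.5)
323/x + 12164/41706 = 323/(-458439671/275586) + 12164/41706 = 323*(-275586/458439671) + 12164*(1/41706) = -89014278/458439671 + 6082/20853 = 932015339888/9559842459363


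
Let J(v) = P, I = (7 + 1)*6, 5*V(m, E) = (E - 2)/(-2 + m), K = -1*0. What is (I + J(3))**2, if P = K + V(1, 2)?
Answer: 2304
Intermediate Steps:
K = 0
V(m, E) = (-2 + E)/(5*(-2 + m)) (V(m, E) = ((E - 2)/(-2 + m))/5 = ((-2 + E)/(-2 + m))/5 = (-2 + E)/(5*(-2 + m)))
P = 0 (P = 0 + (-2 + 2)/(5*(-2 + 1)) = 0 + (1/5)*0/(-1) = 0 + (1/5)*(-1)*0 = 0 + 0 = 0)
I = 48 (I = 8*6 = 48)
J(v) = 0
(I + J(3))**2 = (48 + 0)**2 = 48**2 = 2304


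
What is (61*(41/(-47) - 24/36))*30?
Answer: -132370/47 ≈ -2816.4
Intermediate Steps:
(61*(41/(-47) - 24/36))*30 = (61*(41*(-1/47) - 24*1/36))*30 = (61*(-41/47 - ⅔))*30 = (61*(-217/141))*30 = -13237/141*30 = -132370/47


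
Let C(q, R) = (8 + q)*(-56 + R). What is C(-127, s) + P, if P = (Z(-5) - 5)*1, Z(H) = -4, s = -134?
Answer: 22601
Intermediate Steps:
C(q, R) = (-56 + R)*(8 + q)
P = -9 (P = (-4 - 5)*1 = -9*1 = -9)
C(-127, s) + P = (-448 - 56*(-127) + 8*(-134) - 134*(-127)) - 9 = (-448 + 7112 - 1072 + 17018) - 9 = 22610 - 9 = 22601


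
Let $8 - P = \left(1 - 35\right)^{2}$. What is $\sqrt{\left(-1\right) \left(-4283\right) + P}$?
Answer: $\sqrt{3135} \approx 55.991$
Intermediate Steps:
$P = -1148$ ($P = 8 - \left(1 - 35\right)^{2} = 8 - \left(-34\right)^{2} = 8 - 1156 = -1148$)
$\sqrt{\left(-1\right) \left(-4283\right) + P} = \sqrt{\left(-1\right) \left(-4283\right) - 1148} = \sqrt{4283 - 1148} = \sqrt{3135}$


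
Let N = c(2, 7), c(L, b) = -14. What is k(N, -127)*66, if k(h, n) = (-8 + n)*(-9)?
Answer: 80190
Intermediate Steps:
N = -14
k(h, n) = 72 - 9*n
k(N, -127)*66 = (72 - 9*(-127))*66 = (72 + 1143)*66 = 1215*66 = 80190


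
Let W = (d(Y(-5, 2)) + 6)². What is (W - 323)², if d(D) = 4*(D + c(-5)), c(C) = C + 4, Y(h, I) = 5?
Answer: 25921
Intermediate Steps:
c(C) = 4 + C
d(D) = -4 + 4*D (d(D) = 4*(D + (4 - 5)) = 4*(D - 1) = 4*(-1 + D) = -4 + 4*D)
W = 484 (W = ((-4 + 4*5) + 6)² = ((-4 + 20) + 6)² = (16 + 6)² = 22² = 484)
(W - 323)² = (484 - 323)² = 161² = 25921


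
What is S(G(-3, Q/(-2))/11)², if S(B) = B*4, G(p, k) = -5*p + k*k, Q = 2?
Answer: 4096/121 ≈ 33.851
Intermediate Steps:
G(p, k) = k² - 5*p (G(p, k) = -5*p + k² = k² - 5*p)
S(B) = 4*B
S(G(-3, Q/(-2))/11)² = (4*(((2/(-2))² - 5*(-3))/11))² = (4*(((2*(-½))² + 15)*(1/11)))² = (4*(((-1)² + 15)*(1/11)))² = (4*((1 + 15)*(1/11)))² = (4*(16*(1/11)))² = (4*(16/11))² = (64/11)² = 4096/121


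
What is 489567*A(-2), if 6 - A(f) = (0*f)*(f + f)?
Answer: 2937402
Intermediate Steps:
A(f) = 6 (A(f) = 6 - 0*f*(f + f) = 6 - 0*2*f = 6 - 1*0 = 6 + 0 = 6)
489567*A(-2) = 489567*6 = 2937402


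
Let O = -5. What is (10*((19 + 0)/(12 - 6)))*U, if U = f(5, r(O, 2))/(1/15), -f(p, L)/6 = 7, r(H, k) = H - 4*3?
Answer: -19950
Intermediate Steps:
r(H, k) = -12 + H (r(H, k) = H - 12 = -12 + H)
f(p, L) = -42 (f(p, L) = -6*7 = -42)
U = -630 (U = -42/(1/15) = -42/1/15 = -42*15 = -630)
(10*((19 + 0)/(12 - 6)))*U = (10*((19 + 0)/(12 - 6)))*(-630) = (10*(19/6))*(-630) = (95/3)*(-630) = -19950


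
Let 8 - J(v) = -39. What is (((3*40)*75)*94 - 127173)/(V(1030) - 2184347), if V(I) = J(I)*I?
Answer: -239609/711979 ≈ -0.33654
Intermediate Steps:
J(v) = 47 (J(v) = 8 - 1*(-39) = 8 + 39 = 47)
V(I) = 47*I
(((3*40)*75)*94 - 127173)/(V(1030) - 2184347) = (((3*40)*75)*94 - 127173)/(47*1030 - 2184347) = ((120*75)*94 - 127173)/(48410 - 2184347) = (9000*94 - 127173)/(-2135937) = (846000 - 127173)*(-1/2135937) = 718827*(-1/2135937) = -239609/711979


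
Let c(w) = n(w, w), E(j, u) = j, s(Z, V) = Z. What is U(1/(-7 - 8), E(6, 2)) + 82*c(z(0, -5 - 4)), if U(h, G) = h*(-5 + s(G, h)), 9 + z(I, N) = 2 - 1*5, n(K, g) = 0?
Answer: -1/15 ≈ -0.066667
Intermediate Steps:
z(I, N) = -12 (z(I, N) = -9 + (2 - 1*5) = -9 + (2 - 5) = -9 - 3 = -12)
c(w) = 0
U(h, G) = h*(-5 + G)
U(1/(-7 - 8), E(6, 2)) + 82*c(z(0, -5 - 4)) = (-5 + 6)/(-7 - 8) + 82*0 = 1/(-15) + 0 = -1/15*1 + 0 = -1/15 + 0 = -1/15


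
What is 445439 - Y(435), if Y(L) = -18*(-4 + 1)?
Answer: 445385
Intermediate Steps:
Y(L) = 54 (Y(L) = -18*(-3) = 54)
445439 - Y(435) = 445439 - 1*54 = 445439 - 54 = 445385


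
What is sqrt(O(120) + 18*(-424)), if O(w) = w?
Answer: 2*I*sqrt(1878) ≈ 86.672*I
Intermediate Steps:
sqrt(O(120) + 18*(-424)) = sqrt(120 + 18*(-424)) = sqrt(120 - 7632) = sqrt(-7512) = 2*I*sqrt(1878)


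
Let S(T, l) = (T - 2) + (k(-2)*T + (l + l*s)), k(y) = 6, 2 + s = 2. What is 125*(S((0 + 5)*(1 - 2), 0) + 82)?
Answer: 5625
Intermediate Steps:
s = 0 (s = -2 + 2 = 0)
S(T, l) = -2 + l + 7*T (S(T, l) = (T - 2) + (6*T + (l + l*0)) = (-2 + T) + (6*T + (l + 0)) = (-2 + T) + (6*T + l) = (-2 + T) + (l + 6*T) = -2 + l + 7*T)
125*(S((0 + 5)*(1 - 2), 0) + 82) = 125*((-2 + 0 + 7*((0 + 5)*(1 - 2))) + 82) = 125*((-2 + 0 + 7*(5*(-1))) + 82) = 125*((-2 + 0 + 7*(-5)) + 82) = 125*((-2 + 0 - 35) + 82) = 125*(-37 + 82) = 125*45 = 5625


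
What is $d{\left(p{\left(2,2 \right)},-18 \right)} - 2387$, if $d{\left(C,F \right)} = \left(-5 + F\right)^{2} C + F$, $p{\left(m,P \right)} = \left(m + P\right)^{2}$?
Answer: $6059$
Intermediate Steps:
$p{\left(m,P \right)} = \left(P + m\right)^{2}$
$d{\left(C,F \right)} = F + C \left(-5 + F\right)^{2}$ ($d{\left(C,F \right)} = C \left(-5 + F\right)^{2} + F = F + C \left(-5 + F\right)^{2}$)
$d{\left(p{\left(2,2 \right)},-18 \right)} - 2387 = \left(-18 + \left(2 + 2\right)^{2} \left(-5 - 18\right)^{2}\right) - 2387 = \left(-18 + 4^{2} \left(-23\right)^{2}\right) - 2387 = \left(-18 + 16 \cdot 529\right) - 2387 = \left(-18 + 8464\right) - 2387 = 8446 - 2387 = 6059$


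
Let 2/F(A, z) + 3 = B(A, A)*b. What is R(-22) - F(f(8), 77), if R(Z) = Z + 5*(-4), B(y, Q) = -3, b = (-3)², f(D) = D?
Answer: -629/15 ≈ -41.933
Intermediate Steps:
b = 9
R(Z) = -20 + Z (R(Z) = Z - 20 = -20 + Z)
F(A, z) = -1/15 (F(A, z) = 2/(-3 - 3*9) = 2/(-3 - 27) = 2/(-30) = 2*(-1/30) = -1/15)
R(-22) - F(f(8), 77) = (-20 - 22) - 1*(-1/15) = -42 + 1/15 = -629/15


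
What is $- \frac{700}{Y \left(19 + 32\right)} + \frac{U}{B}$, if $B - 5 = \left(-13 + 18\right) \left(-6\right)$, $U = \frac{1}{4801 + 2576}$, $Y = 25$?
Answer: $- \frac{1721317}{3135225} \approx -0.54902$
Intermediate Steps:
$U = \frac{1}{7377} \approx 0.00013556$
$B = -25$ ($B = 5 + \left(-13 + 18\right) \left(-6\right) = 5 + 5 \left(-6\right) = 5 - 30 = -25$)
$- \frac{700}{Y \left(19 + 32\right)} + \frac{U}{B} = - \frac{700}{25 \left(19 + 32\right)} + \frac{1}{7377 \left(-25\right)} = - \frac{700}{25 \cdot 51} + \frac{1}{7377} \left(- \frac{1}{25}\right) = - \frac{700}{1275} - \frac{1}{184425} = \left(-700\right) \frac{1}{1275} - \frac{1}{184425} = - \frac{28}{51} - \frac{1}{184425} = - \frac{1721317}{3135225}$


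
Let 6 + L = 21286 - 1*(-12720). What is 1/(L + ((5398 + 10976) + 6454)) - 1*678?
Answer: -38529383/56828 ≈ -678.00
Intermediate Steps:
L = 34000 (L = -6 + (21286 - 1*(-12720)) = -6 + (21286 + 12720) = -6 + 34006 = 34000)
1/(L + ((5398 + 10976) + 6454)) - 1*678 = 1/(34000 + ((5398 + 10976) + 6454)) - 1*678 = 1/(34000 + (16374 + 6454)) - 678 = 1/(34000 + 22828) - 678 = 1/56828 - 678 = -38529383/56828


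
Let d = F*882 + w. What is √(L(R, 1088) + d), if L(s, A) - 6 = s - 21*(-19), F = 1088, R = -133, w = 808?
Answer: 6*√26686 ≈ 980.15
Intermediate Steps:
L(s, A) = 405 + s (L(s, A) = 6 + (s - 21*(-19)) = 6 + (s + 399) = 6 + (399 + s) = 405 + s)
d = 960424 (d = 1088*882 + 808 = 959616 + 808 = 960424)
√(L(R, 1088) + d) = √((405 - 133) + 960424) = √(272 + 960424) = √960696 = 6*√26686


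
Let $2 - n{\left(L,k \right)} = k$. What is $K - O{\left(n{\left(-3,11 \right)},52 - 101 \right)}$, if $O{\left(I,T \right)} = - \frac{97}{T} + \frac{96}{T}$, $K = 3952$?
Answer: $\frac{193647}{49} \approx 3952.0$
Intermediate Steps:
$n{\left(L,k \right)} = 2 - k$
$O{\left(I,T \right)} = - \frac{1}{T}$
$K - O{\left(n{\left(-3,11 \right)},52 - 101 \right)} = 3952 - - \frac{1}{52 - 101} = 3952 - - \frac{1}{-49} = 3952 - \left(-1\right) \left(- \frac{1}{49}\right) = 3952 - \frac{1}{49} = \frac{193647}{49}$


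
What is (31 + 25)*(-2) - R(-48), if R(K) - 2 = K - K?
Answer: -114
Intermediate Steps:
R(K) = 2 (R(K) = 2 + (K - K) = 2 + 0 = 2)
(31 + 25)*(-2) - R(-48) = (31 + 25)*(-2) - 1*2 = 56*(-2) - 2 = -112 - 2 = -114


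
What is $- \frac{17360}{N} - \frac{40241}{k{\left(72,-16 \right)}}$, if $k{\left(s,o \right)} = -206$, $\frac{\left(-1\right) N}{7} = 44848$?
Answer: $\frac{112827453}{577418} \approx 195.4$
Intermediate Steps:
$N = -313936$ ($N = \left(-7\right) 44848 = -313936$)
$- \frac{17360}{N} - \frac{40241}{k{\left(72,-16 \right)}} = - \frac{17360}{-313936} - \frac{40241}{-206} = \left(-17360\right) \left(- \frac{1}{313936}\right) - - \frac{40241}{206} = \frac{155}{2803} + \frac{40241}{206} = \frac{112827453}{577418}$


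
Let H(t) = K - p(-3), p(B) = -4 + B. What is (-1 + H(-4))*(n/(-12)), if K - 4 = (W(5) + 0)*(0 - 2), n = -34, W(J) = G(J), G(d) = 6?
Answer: -17/3 ≈ -5.6667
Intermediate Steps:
W(J) = 6
K = -8 (K = 4 + (6 + 0)*(0 - 2) = 4 + 6*(-2) = 4 - 12 = -8)
H(t) = -1 (H(t) = -8 - (-4 - 3) = -8 - 1*(-7) = -8 + 7 = -1)
(-1 + H(-4))*(n/(-12)) = (-1 - 1)*(-34/(-12)) = -(-68)*(-1)/12 = -2*17/6 = -17/3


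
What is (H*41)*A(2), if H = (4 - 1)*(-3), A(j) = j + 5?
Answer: -2583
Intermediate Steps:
A(j) = 5 + j
H = -9 (H = 3*(-3) = -9)
(H*41)*A(2) = (-9*41)*(5 + 2) = -369*7 = -2583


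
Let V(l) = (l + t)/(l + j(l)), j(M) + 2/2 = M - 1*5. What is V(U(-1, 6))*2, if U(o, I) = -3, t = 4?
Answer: -⅙ ≈ -0.16667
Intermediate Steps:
j(M) = -6 + M (j(M) = -1 + (M - 1*5) = -1 + (M - 5) = -1 + (-5 + M) = -6 + M)
V(l) = (4 + l)/(-6 + 2*l) (V(l) = (l + 4)/(l + (-6 + l)) = (4 + l)/(-6 + 2*l))
V(U(-1, 6))*2 = ((4 - 3)/(2*(-3 - 3)))*2 = ((½)*1/(-6))*2 = ((½)*(-⅙)*1)*2 = -1/12*2 = -⅙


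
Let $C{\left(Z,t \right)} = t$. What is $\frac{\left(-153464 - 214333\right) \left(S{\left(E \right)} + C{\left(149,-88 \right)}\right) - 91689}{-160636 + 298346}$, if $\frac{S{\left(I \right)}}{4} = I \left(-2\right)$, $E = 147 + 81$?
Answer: $\frac{140627235}{27542} \approx 5105.9$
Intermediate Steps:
$E = 228$
$S{\left(I \right)} = - 8 I$ ($S{\left(I \right)} = 4 I \left(-2\right) = 4 \left(- 2 I\right) = - 8 I$)
$\frac{\left(-153464 - 214333\right) \left(S{\left(E \right)} + C{\left(149,-88 \right)}\right) - 91689}{-160636 + 298346} = \frac{\left(-153464 - 214333\right) \left(\left(-8\right) 228 - 88\right) - 91689}{-160636 + 298346} = \frac{- 367797 \left(-1824 - 88\right) - 91689}{137710} = \left(\left(-367797\right) \left(-1912\right) - 91689\right) \frac{1}{137710} = \left(703227864 - 91689\right) \frac{1}{137710} = 703136175 \cdot \frac{1}{137710} = \frac{140627235}{27542}$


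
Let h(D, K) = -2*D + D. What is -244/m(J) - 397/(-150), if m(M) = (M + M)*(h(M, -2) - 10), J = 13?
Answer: 137003/44850 ≈ 3.0547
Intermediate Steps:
h(D, K) = -D
m(M) = 2*M*(-10 - M) (m(M) = (M + M)*(-M - 10) = (2*M)*(-10 - M) = 2*M*(-10 - M))
-244/m(J) - 397/(-150) = -244*(-1/(26*(10 + 13))) - 397/(-150) = -244/((-2*13*23)) - 397*(-1/150) = -244/(-598) + 397/150 = -244*(-1/598) + 397/150 = 122/299 + 397/150 = 137003/44850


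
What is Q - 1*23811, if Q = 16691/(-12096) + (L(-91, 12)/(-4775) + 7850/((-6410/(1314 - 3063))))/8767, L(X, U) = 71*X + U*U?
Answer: -7728986232946197563/324581819284800 ≈ -23812.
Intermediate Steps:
L(X, U) = U**2 + 71*X (L(X, U) = 71*X + U**2 = U**2 + 71*X)
Q = -368533955824763/324581819284800 (Q = 16691/(-12096) + ((12**2 + 71*(-91))/(-4775) + 7850/((-6410/(1314 - 3063))))/8767 = 16691*(-1/12096) + ((144 - 6461)*(-1/4775) + 7850/((-6410/(-1749))))*(1/8767) = -16691/12096 + (-6317*(-1/4775) + 7850/((-6410*(-1/1749))))*(1/8767) = -16691/12096 + (6317/4775 + 7850/(6410/1749))*(1/8767) = -16691/12096 + (6317/4775 + 7850*(1749/6410))*(1/8767) = -16691/12096 + (6317/4775 + 1372965/641)*(1/8767) = -16691/12096 + (6559957072/3060775)*(1/8767) = -16691/12096 + 6559957072/26833814425 = -368533955824763/324581819284800 ≈ -1.1354)
Q - 1*23811 = -368533955824763/324581819284800 - 1*23811 = -368533955824763/324581819284800 - 23811 = -7728986232946197563/324581819284800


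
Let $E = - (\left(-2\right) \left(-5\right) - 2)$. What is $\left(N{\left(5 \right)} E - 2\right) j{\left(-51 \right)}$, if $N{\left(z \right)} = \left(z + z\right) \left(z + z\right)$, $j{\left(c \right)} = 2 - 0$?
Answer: $-1604$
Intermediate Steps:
$j{\left(c \right)} = 2$ ($j{\left(c \right)} = 2 + 0 = 2$)
$N{\left(z \right)} = 4 z^{2}$ ($N{\left(z \right)} = 2 z 2 z = 4 z^{2}$)
$E = -8$ ($E = - (10 - 2) = \left(-1\right) 8 = -8$)
$\left(N{\left(5 \right)} E - 2\right) j{\left(-51 \right)} = \left(4 \cdot 5^{2} \left(-8\right) - 2\right) 2 = \left(4 \cdot 25 \left(-8\right) - 2\right) 2 = \left(100 \left(-8\right) - 2\right) 2 = \left(-800 - 2\right) 2 = \left(-802\right) 2 = -1604$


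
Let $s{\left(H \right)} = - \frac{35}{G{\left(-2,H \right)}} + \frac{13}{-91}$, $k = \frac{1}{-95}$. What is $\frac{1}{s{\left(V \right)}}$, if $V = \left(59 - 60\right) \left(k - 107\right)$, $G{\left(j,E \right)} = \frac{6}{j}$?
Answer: $\frac{21}{242} \approx 0.086777$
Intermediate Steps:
$k = - \frac{1}{95} \approx -0.010526$
$V = \frac{10166}{95}$ ($V = \left(59 - 60\right) \left(- \frac{1}{95} - 107\right) = \left(-1\right) \left(- \frac{10166}{95}\right) = \frac{10166}{95} \approx 107.01$)
$s{\left(H \right)} = \frac{242}{21}$ ($s{\left(H \right)} = - \frac{35}{6 \frac{1}{-2}} + \frac{13}{-91} = - \frac{35}{6 \left(- \frac{1}{2}\right)} + 13 \left(- \frac{1}{91}\right) = - \frac{35}{-3} - \frac{1}{7} = \left(-35\right) \left(- \frac{1}{3}\right) - \frac{1}{7} = \frac{35}{3} - \frac{1}{7} = \frac{242}{21}$)
$\frac{1}{s{\left(V \right)}} = \frac{1}{\frac{242}{21}} = \frac{21}{242}$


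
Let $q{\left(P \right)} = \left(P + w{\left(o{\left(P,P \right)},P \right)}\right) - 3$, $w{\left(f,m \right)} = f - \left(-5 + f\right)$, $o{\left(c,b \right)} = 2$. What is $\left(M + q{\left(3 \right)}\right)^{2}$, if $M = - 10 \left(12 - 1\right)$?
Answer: $11025$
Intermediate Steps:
$w{\left(f,m \right)} = 5$
$q{\left(P \right)} = 2 + P$ ($q{\left(P \right)} = \left(P + 5\right) - 3 = \left(5 + P\right) - 3 = 2 + P$)
$M = -110$ ($M = \left(-10\right) 11 = -110$)
$\left(M + q{\left(3 \right)}\right)^{2} = \left(-110 + \left(2 + 3\right)\right)^{2} = \left(-110 + 5\right)^{2} = \left(-105\right)^{2} = 11025$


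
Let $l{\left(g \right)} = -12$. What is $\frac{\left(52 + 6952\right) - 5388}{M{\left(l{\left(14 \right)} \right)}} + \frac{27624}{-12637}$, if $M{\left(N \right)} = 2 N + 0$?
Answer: $- \frac{2635546}{37911} \approx -69.519$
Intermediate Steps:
$M{\left(N \right)} = 2 N$
$\frac{\left(52 + 6952\right) - 5388}{M{\left(l{\left(14 \right)} \right)}} + \frac{27624}{-12637} = \frac{\left(52 + 6952\right) - 5388}{2 \left(-12\right)} + \frac{27624}{-12637} = \frac{7004 - 5388}{-24} + 27624 \left(- \frac{1}{12637}\right) = 1616 \left(- \frac{1}{24}\right) - \frac{27624}{12637} = - \frac{202}{3} - \frac{27624}{12637} = - \frac{2635546}{37911}$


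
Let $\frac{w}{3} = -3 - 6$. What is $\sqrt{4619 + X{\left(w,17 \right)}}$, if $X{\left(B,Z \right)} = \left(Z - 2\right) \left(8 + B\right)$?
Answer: $\sqrt{4334} \approx 65.833$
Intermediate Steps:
$w = -27$ ($w = 3 \left(-3 - 6\right) = 3 \left(-9\right) = -27$)
$X{\left(B,Z \right)} = \left(-2 + Z\right) \left(8 + B\right)$
$\sqrt{4619 + X{\left(w,17 \right)}} = \sqrt{4619 - 285} = \sqrt{4334}$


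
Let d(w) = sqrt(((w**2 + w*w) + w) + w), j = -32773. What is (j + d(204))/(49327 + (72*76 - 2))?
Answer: -32773/54797 + 2*sqrt(20910)/54797 ≈ -0.59280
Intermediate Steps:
d(w) = sqrt(2*w + 2*w**2) (d(w) = sqrt(((w**2 + w**2) + w) + w) = sqrt((2*w**2 + w) + w) = sqrt((w + 2*w**2) + w) = sqrt(2*w + 2*w**2))
(j + d(204))/(49327 + (72*76 - 2)) = (-32773 + sqrt(2)*sqrt(204*(1 + 204)))/(49327 + (72*76 - 2)) = (-32773 + sqrt(2)*sqrt(204*205))/(49327 + (5472 - 2)) = (-32773 + sqrt(2)*sqrt(41820))/(49327 + 5470) = (-32773 + sqrt(2)*(2*sqrt(10455)))/54797 = (-32773 + 2*sqrt(20910))*(1/54797) = -32773/54797 + 2*sqrt(20910)/54797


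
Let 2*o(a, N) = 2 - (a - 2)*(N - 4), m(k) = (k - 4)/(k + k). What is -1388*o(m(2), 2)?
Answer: 2082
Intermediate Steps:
m(k) = (-4 + k)/(2*k) (m(k) = (-4 + k)/((2*k)) = (-4 + k)*(1/(2*k)) = (-4 + k)/(2*k))
o(a, N) = 1 - (-4 + N)*(-2 + a)/2 (o(a, N) = (2 - (a - 2)*(N - 4))/2 = (2 - (-2 + a)*(-4 + N))/2 = (2 - (-4 + N)*(-2 + a))/2 = 1 - (-4 + N)*(-2 + a)/2)
-1388*o(m(2), 2) = -1388*(-3 + 2 + 2*((½)*(-4 + 2)/2) - ½*2*(½)*(-4 + 2)/2) = -1388*(-3 + 2 + 2*((½)*(½)*(-2)) - ½*2*(½)*(½)*(-2)) = -1388*(-3 + 2 + 2*(-½) - ½*2*(-½)) = -1388*(-3 + 2 - 1 + ½) = -1388*(-3/2) = 2082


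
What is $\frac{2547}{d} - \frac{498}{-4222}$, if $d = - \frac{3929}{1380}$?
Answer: $- \frac{7418891139}{8294119} \approx -894.48$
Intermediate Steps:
$d = - \frac{3929}{1380}$ ($d = \left(-3929\right) \frac{1}{1380} = - \frac{3929}{1380} \approx -2.8471$)
$\frac{2547}{d} - \frac{498}{-4222} = \frac{2547}{- \frac{3929}{1380}} - \frac{498}{-4222} = 2547 \left(- \frac{1380}{3929}\right) - - \frac{249}{2111} = - \frac{3514860}{3929} + \frac{249}{2111} = - \frac{7418891139}{8294119}$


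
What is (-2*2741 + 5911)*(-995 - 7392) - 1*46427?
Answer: -3644450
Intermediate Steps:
(-2*2741 + 5911)*(-995 - 7392) - 1*46427 = (-5482 + 5911)*(-8387) - 46427 = 429*(-8387) - 46427 = -3598023 - 46427 = -3644450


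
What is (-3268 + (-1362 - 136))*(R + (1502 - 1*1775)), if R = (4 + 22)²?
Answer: -1920698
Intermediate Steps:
R = 676 (R = 26² = 676)
(-3268 + (-1362 - 136))*(R + (1502 - 1*1775)) = (-3268 + (-1362 - 136))*(676 + (1502 - 1*1775)) = (-3268 - 1498)*(676 + (1502 - 1775)) = -4766*(676 - 273) = -4766*403 = -1920698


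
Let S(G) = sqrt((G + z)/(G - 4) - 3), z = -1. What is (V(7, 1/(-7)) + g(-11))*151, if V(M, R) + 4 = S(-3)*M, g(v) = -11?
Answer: -2265 + 151*I*sqrt(119) ≈ -2265.0 + 1647.2*I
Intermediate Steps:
S(G) = sqrt(-3 + (-1 + G)/(-4 + G)) (S(G) = sqrt((G - 1)/(G - 4) - 3) = sqrt((-1 + G)/(-4 + G) - 3) = sqrt(-3 + (-1 + G)/(-4 + G)))
V(M, R) = -4 + I*M*sqrt(119)/7 (V(M, R) = -4 + sqrt((11 - 2*(-3))/(-4 - 3))*M = -4 + sqrt((11 + 6)/(-7))*M = -4 + sqrt(-1/7*17)*M = -4 + sqrt(-17/7)*M = -4 + (I*sqrt(119)/7)*M = -4 + I*M*sqrt(119)/7)
(V(7, 1/(-7)) + g(-11))*151 = ((-4 + (1/7)*I*7*sqrt(119)) - 11)*151 = ((-4 + I*sqrt(119)) - 11)*151 = (-15 + I*sqrt(119))*151 = -2265 + 151*I*sqrt(119)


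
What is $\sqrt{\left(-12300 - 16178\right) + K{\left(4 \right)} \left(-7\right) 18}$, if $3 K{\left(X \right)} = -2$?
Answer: $i \sqrt{28394} \approx 168.51 i$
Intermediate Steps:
$K{\left(X \right)} = - \frac{2}{3}$ ($K{\left(X \right)} = \frac{1}{3} \left(-2\right) = - \frac{2}{3}$)
$\sqrt{\left(-12300 - 16178\right) + K{\left(4 \right)} \left(-7\right) 18} = \sqrt{\left(-12300 - 16178\right) + \left(- \frac{2}{3}\right) \left(-7\right) 18} = \sqrt{\left(-12300 - 16178\right) + \frac{14}{3} \cdot 18} = \sqrt{-28478 + 84} = \sqrt{-28394} = i \sqrt{28394}$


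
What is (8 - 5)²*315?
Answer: 2835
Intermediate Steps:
(8 - 5)²*315 = 3²*315 = 9*315 = 2835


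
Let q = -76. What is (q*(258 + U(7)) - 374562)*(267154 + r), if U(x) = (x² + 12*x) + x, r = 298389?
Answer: -228937461830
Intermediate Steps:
U(x) = x² + 13*x
(q*(258 + U(7)) - 374562)*(267154 + r) = (-76*(258 + 7*(13 + 7)) - 374562)*(267154 + 298389) = (-76*(258 + 7*20) - 374562)*565543 = (-76*(258 + 140) - 374562)*565543 = (-76*398 - 374562)*565543 = (-30248 - 374562)*565543 = -404810*565543 = -228937461830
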